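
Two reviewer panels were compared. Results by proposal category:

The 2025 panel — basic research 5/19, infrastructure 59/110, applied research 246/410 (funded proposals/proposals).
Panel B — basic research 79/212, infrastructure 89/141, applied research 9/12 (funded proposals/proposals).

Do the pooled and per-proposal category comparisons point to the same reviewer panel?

No

Basic research: the 2025 panel 5/19 = 26.3%, Panel B 79/212 = 37.3% → Panel B
Infrastructure: the 2025 panel 59/110 = 53.6%, Panel B 89/141 = 63.1% → Panel B
Applied research: the 2025 panel 246/410 = 60.0%, Panel B 9/12 = 75.0% → Panel B
Overall: the 2025 panel 310/539 = 57.5%, Panel B 177/365 = 48.5% → the 2025 panel
Panel B wins each proposal group but the 2025 panel wins overall — the comparison reverses. Panel B's proposals skew toward basic research, which has a lower base rate.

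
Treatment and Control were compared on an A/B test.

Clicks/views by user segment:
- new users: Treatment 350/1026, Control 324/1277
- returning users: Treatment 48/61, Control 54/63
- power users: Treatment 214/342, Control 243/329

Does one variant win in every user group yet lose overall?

New users: Treatment 350/1026 = 34.1%, Control 324/1277 = 25.4% → Treatment
Returning users: Treatment 48/61 = 78.7%, Control 54/63 = 85.7% → Control
Power users: Treatment 214/342 = 62.6%, Control 243/329 = 73.9% → Control
Overall: Treatment 612/1429 = 42.8%, Control 621/1669 = 37.2% → Treatment
Neither sweeps: Treatment wins 1 of 3 groups, Control wins 2. Treatment wins overall but not every group — no Simpson reversal.

No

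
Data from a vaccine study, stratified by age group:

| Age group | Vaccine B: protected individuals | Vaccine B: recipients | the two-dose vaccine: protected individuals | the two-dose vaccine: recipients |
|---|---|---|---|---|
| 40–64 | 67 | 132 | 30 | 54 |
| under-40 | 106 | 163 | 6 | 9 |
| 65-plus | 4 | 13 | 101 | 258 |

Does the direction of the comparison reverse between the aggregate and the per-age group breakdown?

Yes

40–64: Vaccine B 67/132 = 50.8%, the two-dose vaccine 30/54 = 55.6% → the two-dose vaccine
Under-40: Vaccine B 106/163 = 65.0%, the two-dose vaccine 6/9 = 66.7% → the two-dose vaccine
65-plus: Vaccine B 4/13 = 30.8%, the two-dose vaccine 101/258 = 39.1% → the two-dose vaccine
Overall: Vaccine B 177/308 = 57.5%, the two-dose vaccine 137/321 = 42.7% → Vaccine B
The two-dose vaccine wins each age group but Vaccine B wins overall — the comparison reverses. The two-dose vaccine's recipients skew toward 65-plus, which has a lower base rate.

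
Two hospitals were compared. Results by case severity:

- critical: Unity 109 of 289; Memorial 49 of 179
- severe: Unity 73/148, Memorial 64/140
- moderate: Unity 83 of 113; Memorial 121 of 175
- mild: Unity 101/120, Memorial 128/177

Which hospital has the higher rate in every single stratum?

Unity

Critical: Unity 109/289 = 37.7%, Memorial 49/179 = 27.4% → Unity
Severe: Unity 73/148 = 49.3%, Memorial 64/140 = 45.7% → Unity
Moderate: Unity 83/113 = 73.5%, Memorial 121/175 = 69.1% → Unity
Mild: Unity 101/120 = 84.2%, Memorial 128/177 = 72.3% → Unity
Unity has the higher rate in all 4 groups.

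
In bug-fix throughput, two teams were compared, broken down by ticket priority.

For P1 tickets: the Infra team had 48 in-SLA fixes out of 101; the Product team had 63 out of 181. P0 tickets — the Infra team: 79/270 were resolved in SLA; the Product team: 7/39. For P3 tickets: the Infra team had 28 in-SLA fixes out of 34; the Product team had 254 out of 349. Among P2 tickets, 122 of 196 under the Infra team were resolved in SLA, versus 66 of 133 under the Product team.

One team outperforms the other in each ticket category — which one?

the Infra team

P1: the Infra team 48/101 = 47.5%, the Product team 63/181 = 34.8% → the Infra team
P0: the Infra team 79/270 = 29.3%, the Product team 7/39 = 17.9% → the Infra team
P3: the Infra team 28/34 = 82.4%, the Product team 254/349 = 72.8% → the Infra team
P2: the Infra team 122/196 = 62.2%, the Product team 66/133 = 49.6% → the Infra team
The Infra team has the higher rate in all 4 groups.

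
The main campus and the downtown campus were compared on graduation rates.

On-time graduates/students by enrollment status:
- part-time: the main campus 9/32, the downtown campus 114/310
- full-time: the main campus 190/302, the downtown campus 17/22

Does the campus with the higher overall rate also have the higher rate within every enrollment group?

Part-time: the main campus 9/32 = 28.1%, the downtown campus 114/310 = 36.8% → the downtown campus
Full-time: the main campus 190/302 = 62.9%, the downtown campus 17/22 = 77.3% → the downtown campus
Overall: the main campus 199/334 = 59.6%, the downtown campus 131/332 = 39.5% → the main campus
The downtown campus wins each enrollment group but the main campus wins overall — the comparison reverses. The downtown campus's students skew toward part-time, which has a lower base rate.

No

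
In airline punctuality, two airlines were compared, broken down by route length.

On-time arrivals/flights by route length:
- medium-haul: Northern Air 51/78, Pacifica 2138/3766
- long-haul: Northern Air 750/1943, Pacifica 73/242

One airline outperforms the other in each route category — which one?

Medium-haul: Northern Air 51/78 = 65.4%, Pacifica 2138/3766 = 56.8% → Northern Air
Long-haul: Northern Air 750/1943 = 38.6%, Pacifica 73/242 = 30.2% → Northern Air
Northern Air has the higher rate in both groups.

Northern Air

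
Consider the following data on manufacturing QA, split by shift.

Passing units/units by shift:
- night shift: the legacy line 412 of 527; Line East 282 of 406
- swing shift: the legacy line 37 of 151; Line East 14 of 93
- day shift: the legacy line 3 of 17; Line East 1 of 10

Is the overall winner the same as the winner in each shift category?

Night shift: the legacy line 412/527 = 78.2%, Line East 282/406 = 69.5% → the legacy line
Swing shift: the legacy line 37/151 = 24.5%, Line East 14/93 = 15.1% → the legacy line
Day shift: the legacy line 3/17 = 17.6%, Line East 1/10 = 10.0% → the legacy line
Overall: the legacy line 452/695 = 65.0%, Line East 297/509 = 58.3% → the legacy line
The legacy line wins overall and in every shift group — no reversal.

Yes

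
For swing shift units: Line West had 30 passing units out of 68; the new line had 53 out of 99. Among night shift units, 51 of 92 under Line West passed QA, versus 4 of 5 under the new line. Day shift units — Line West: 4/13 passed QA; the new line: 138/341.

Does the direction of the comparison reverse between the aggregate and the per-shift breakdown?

Yes

Swing shift: Line West 30/68 = 44.1%, the new line 53/99 = 53.5% → the new line
Night shift: Line West 51/92 = 55.4%, the new line 4/5 = 80.0% → the new line
Day shift: Line West 4/13 = 30.8%, the new line 138/341 = 40.5% → the new line
Overall: Line West 85/173 = 49.1%, the new line 195/445 = 43.8% → Line West
The new line wins each shift group but Line West wins overall — the comparison reverses. The new line's units skew toward day shift, which has a lower base rate.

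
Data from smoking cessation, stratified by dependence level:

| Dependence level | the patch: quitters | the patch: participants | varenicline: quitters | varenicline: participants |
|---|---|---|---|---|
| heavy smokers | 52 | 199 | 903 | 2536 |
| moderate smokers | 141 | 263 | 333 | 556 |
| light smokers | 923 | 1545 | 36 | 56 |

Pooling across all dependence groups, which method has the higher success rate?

Heavy smokers: the patch 52/199 = 26.1%, varenicline 903/2536 = 35.6% → varenicline
Moderate smokers: the patch 141/263 = 53.6%, varenicline 333/556 = 59.9% → varenicline
Light smokers: the patch 923/1545 = 59.7%, varenicline 36/56 = 64.3% → varenicline
Overall: the patch 1116/2007 = 55.6%, varenicline 1272/3148 = 40.4% → the patch
(Varenicline wins every dependence group but the patch wins overall — varenicline's participants skew toward the low-rate heavy smokers group.)

the patch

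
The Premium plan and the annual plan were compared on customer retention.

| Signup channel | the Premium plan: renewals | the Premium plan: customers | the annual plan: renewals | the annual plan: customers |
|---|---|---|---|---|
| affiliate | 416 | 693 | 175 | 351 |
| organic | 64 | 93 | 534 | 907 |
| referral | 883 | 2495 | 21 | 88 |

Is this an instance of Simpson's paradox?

Yes

Affiliate: the Premium plan 416/693 = 60.0%, the annual plan 175/351 = 49.9% → the Premium plan
Organic: the Premium plan 64/93 = 68.8%, the annual plan 534/907 = 58.9% → the Premium plan
Referral: the Premium plan 883/2495 = 35.4%, the annual plan 21/88 = 23.9% → the Premium plan
Overall: the Premium plan 1363/3281 = 41.5%, the annual plan 730/1346 = 54.2% → the annual plan
The Premium plan wins each signup group but the annual plan wins overall — the comparison reverses. The Premium plan's customers skew toward referral, which has a lower base rate.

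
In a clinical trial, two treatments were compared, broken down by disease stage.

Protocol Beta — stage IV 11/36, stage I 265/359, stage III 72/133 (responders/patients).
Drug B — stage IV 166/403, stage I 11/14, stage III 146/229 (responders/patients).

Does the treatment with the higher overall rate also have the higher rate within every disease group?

Stage IV: Protocol Beta 11/36 = 30.6%, Drug B 166/403 = 41.2% → Drug B
Stage I: Protocol Beta 265/359 = 73.8%, Drug B 11/14 = 78.6% → Drug B
Stage III: Protocol Beta 72/133 = 54.1%, Drug B 146/229 = 63.8% → Drug B
Overall: Protocol Beta 348/528 = 65.9%, Drug B 323/646 = 50.0% → Protocol Beta
Drug B wins each disease group but Protocol Beta wins overall — the comparison reverses. Drug B's patients skew toward stage IV, which has a lower base rate.

No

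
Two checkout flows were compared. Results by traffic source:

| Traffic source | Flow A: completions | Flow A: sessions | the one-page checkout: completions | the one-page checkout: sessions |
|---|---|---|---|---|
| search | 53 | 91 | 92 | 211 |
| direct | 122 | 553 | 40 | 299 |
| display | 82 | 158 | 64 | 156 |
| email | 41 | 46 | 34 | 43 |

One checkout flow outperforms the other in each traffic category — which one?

Flow A

Search: Flow A 53/91 = 58.2%, the one-page checkout 92/211 = 43.6% → Flow A
Direct: Flow A 122/553 = 22.1%, the one-page checkout 40/299 = 13.4% → Flow A
Display: Flow A 82/158 = 51.9%, the one-page checkout 64/156 = 41.0% → Flow A
Email: Flow A 41/46 = 89.1%, the one-page checkout 34/43 = 79.1% → Flow A
Flow A has the higher rate in all 4 groups.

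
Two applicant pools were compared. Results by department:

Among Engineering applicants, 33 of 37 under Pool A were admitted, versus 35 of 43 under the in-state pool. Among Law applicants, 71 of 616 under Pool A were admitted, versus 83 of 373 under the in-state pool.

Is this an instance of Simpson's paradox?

No

Engineering: Pool A 33/37 = 89.2%, the in-state pool 35/43 = 81.4% → Pool A
Law: Pool A 71/616 = 11.5%, the in-state pool 83/373 = 22.3% → the in-state pool
Overall: Pool A 104/653 = 15.9%, the in-state pool 118/416 = 28.4% → the in-state pool
Neither sweeps: Pool A wins 1 of 2 groups, the in-state pool wins 1. The in-state pool wins overall but not every group — no Simpson reversal.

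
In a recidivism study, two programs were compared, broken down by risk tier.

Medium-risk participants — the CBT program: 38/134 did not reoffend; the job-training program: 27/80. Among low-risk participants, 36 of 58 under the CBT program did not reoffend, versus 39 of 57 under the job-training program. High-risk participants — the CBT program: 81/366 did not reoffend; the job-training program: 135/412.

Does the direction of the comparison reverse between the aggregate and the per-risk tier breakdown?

No

Medium-risk: the CBT program 38/134 = 28.4%, the job-training program 27/80 = 33.8% → the job-training program
Low-risk: the CBT program 36/58 = 62.1%, the job-training program 39/57 = 68.4% → the job-training program
High-risk: the CBT program 81/366 = 22.1%, the job-training program 135/412 = 32.8% → the job-training program
Overall: the CBT program 155/558 = 27.8%, the job-training program 201/549 = 36.6% → the job-training program
The job-training program wins overall and in every risk group — no reversal.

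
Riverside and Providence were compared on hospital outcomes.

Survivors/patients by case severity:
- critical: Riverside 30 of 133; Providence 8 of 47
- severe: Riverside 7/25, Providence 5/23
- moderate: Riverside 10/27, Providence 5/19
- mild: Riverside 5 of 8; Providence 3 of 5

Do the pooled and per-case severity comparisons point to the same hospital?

Critical: Riverside 30/133 = 22.6%, Providence 8/47 = 17.0% → Riverside
Severe: Riverside 7/25 = 28.0%, Providence 5/23 = 21.7% → Riverside
Moderate: Riverside 10/27 = 37.0%, Providence 5/19 = 26.3% → Riverside
Mild: Riverside 5/8 = 62.5%, Providence 3/5 = 60.0% → Riverside
Overall: Riverside 52/193 = 26.9%, Providence 21/94 = 22.3% → Riverside
Riverside wins overall and in every case group — no reversal.

Yes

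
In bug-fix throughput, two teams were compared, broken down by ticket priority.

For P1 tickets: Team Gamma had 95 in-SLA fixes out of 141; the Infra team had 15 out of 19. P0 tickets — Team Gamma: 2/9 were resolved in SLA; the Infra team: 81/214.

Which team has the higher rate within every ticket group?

the Infra team

P1: Team Gamma 95/141 = 67.4%, the Infra team 15/19 = 78.9% → the Infra team
P0: Team Gamma 2/9 = 22.2%, the Infra team 81/214 = 37.9% → the Infra team
The Infra team has the higher rate in both groups.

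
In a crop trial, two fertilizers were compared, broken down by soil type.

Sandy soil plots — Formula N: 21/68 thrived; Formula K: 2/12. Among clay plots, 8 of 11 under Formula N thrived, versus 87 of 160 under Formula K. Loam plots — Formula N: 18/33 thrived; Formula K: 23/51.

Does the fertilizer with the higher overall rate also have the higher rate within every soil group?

Sandy soil: Formula N 21/68 = 30.9%, Formula K 2/12 = 16.7% → Formula N
Clay: Formula N 8/11 = 72.7%, Formula K 87/160 = 54.4% → Formula N
Loam: Formula N 18/33 = 54.5%, Formula K 23/51 = 45.1% → Formula N
Overall: Formula N 47/112 = 42.0%, Formula K 112/223 = 50.2% → Formula K
Formula N wins each soil group but Formula K wins overall — the comparison reverses. Formula N's plots skew toward sandy soil, which has a lower base rate.

No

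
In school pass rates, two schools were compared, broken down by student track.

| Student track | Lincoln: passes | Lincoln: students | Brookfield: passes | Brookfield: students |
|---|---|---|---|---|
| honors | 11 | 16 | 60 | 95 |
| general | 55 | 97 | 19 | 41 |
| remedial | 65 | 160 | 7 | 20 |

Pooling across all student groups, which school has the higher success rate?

Brookfield

Honors: Lincoln 11/16 = 68.8%, Brookfield 60/95 = 63.2% → Lincoln
General: Lincoln 55/97 = 56.7%, Brookfield 19/41 = 46.3% → Lincoln
Remedial: Lincoln 65/160 = 40.6%, Brookfield 7/20 = 35.0% → Lincoln
Overall: Lincoln 131/273 = 48.0%, Brookfield 86/156 = 55.1% → Brookfield
(Lincoln wins every student group but Brookfield wins overall — Lincoln's students skew toward the low-rate remedial group.)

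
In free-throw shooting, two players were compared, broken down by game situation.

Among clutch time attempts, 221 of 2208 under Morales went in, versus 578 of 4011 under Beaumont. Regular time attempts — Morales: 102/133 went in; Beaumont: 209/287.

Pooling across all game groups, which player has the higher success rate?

Beaumont

Clutch time: Morales 221/2208 = 10.0%, Beaumont 578/4011 = 14.4% → Beaumont
Regular time: Morales 102/133 = 76.7%, Beaumont 209/287 = 72.8% → Morales
Overall: Morales 323/2341 = 13.8%, Beaumont 787/4298 = 18.3% → Beaumont
(Neither sweeps every game group, but Beaumont has the higher pooled rate.)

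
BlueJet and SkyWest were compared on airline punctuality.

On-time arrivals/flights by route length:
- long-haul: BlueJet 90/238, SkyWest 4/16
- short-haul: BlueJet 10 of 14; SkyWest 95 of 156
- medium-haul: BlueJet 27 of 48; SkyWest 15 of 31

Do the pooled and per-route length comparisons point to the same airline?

No

Long-haul: BlueJet 90/238 = 37.8%, SkyWest 4/16 = 25.0% → BlueJet
Short-haul: BlueJet 10/14 = 71.4%, SkyWest 95/156 = 60.9% → BlueJet
Medium-haul: BlueJet 27/48 = 56.2%, SkyWest 15/31 = 48.4% → BlueJet
Overall: BlueJet 127/300 = 42.3%, SkyWest 114/203 = 56.2% → SkyWest
BlueJet wins each route group but SkyWest wins overall — the comparison reverses. BlueJet's flights skew toward long-haul, which has a lower base rate.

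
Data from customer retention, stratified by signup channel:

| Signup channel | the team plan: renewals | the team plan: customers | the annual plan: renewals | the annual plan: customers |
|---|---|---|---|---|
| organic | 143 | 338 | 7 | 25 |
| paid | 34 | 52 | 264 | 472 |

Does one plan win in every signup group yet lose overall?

Organic: the team plan 143/338 = 42.3%, the annual plan 7/25 = 28.0% → the team plan
Paid: the team plan 34/52 = 65.4%, the annual plan 264/472 = 55.9% → the team plan
Overall: the team plan 177/390 = 45.4%, the annual plan 271/497 = 54.5% → the annual plan
The team plan wins each signup group but the annual plan wins overall — the comparison reverses. The team plan's customers skew toward organic, which has a lower base rate.

Yes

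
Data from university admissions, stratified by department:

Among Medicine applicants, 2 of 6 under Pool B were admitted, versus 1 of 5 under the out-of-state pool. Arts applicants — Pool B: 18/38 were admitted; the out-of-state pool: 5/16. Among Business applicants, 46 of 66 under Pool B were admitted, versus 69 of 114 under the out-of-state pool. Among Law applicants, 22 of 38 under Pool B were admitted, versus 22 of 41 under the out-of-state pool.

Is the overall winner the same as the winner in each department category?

Medicine: Pool B 2/6 = 33.3%, the out-of-state pool 1/5 = 20.0% → Pool B
Arts: Pool B 18/38 = 47.4%, the out-of-state pool 5/16 = 31.2% → Pool B
Business: Pool B 46/66 = 69.7%, the out-of-state pool 69/114 = 60.5% → Pool B
Law: Pool B 22/38 = 57.9%, the out-of-state pool 22/41 = 53.7% → Pool B
Overall: Pool B 88/148 = 59.5%, the out-of-state pool 97/176 = 55.1% → Pool B
Pool B wins overall and in every department group — no reversal.

Yes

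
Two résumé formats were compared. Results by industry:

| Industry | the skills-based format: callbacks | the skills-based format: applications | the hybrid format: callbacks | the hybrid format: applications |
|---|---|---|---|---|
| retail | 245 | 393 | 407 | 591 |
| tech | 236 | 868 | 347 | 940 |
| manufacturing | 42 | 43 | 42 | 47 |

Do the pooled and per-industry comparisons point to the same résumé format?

Retail: the skills-based format 245/393 = 62.3%, the hybrid format 407/591 = 68.9% → the hybrid format
Tech: the skills-based format 236/868 = 27.2%, the hybrid format 347/940 = 36.9% → the hybrid format
Manufacturing: the skills-based format 42/43 = 97.7%, the hybrid format 42/47 = 89.4% → the skills-based format
Overall: the skills-based format 523/1304 = 40.1%, the hybrid format 796/1578 = 50.4% → the hybrid format
Neither sweeps: the skills-based format wins 1 of 3 groups, the hybrid format wins 2. The hybrid format wins overall but not every group — no Simpson reversal.

No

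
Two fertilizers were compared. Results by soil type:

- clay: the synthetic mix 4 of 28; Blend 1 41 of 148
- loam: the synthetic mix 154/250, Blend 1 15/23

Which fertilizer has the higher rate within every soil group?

Clay: the synthetic mix 4/28 = 14.3%, Blend 1 41/148 = 27.7% → Blend 1
Loam: the synthetic mix 154/250 = 61.6%, Blend 1 15/23 = 65.2% → Blend 1
Blend 1 has the higher rate in both groups.

Blend 1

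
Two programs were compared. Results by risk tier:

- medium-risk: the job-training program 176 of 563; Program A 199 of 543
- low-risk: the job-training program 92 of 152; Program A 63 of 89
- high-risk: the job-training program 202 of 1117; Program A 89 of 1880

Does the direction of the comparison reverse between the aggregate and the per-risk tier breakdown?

No

Medium-risk: the job-training program 176/563 = 31.3%, Program A 199/543 = 36.6% → Program A
Low-risk: the job-training program 92/152 = 60.5%, Program A 63/89 = 70.8% → Program A
High-risk: the job-training program 202/1117 = 18.1%, Program A 89/1880 = 4.7% → the job-training program
Overall: the job-training program 470/1832 = 25.7%, Program A 351/2512 = 14.0% → the job-training program
Neither sweeps: the job-training program wins 1 of 3 groups, Program A wins 2. The job-training program wins overall but not every group — no Simpson reversal.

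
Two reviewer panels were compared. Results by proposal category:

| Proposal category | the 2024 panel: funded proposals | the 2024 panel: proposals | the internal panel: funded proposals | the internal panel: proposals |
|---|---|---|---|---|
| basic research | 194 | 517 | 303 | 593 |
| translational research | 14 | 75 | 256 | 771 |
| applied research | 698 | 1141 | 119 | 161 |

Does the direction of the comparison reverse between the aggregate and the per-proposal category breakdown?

Basic research: the 2024 panel 194/517 = 37.5%, the internal panel 303/593 = 51.1% → the internal panel
Translational research: the 2024 panel 14/75 = 18.7%, the internal panel 256/771 = 33.2% → the internal panel
Applied research: the 2024 panel 698/1141 = 61.2%, the internal panel 119/161 = 73.9% → the internal panel
Overall: the 2024 panel 906/1733 = 52.3%, the internal panel 678/1525 = 44.5% → the 2024 panel
The internal panel wins each proposal group but the 2024 panel wins overall — the comparison reverses. The internal panel's proposals skew toward translational research, which has a lower base rate.

Yes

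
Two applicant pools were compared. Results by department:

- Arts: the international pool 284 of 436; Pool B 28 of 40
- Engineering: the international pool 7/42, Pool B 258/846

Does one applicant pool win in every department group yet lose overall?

Yes

Arts: the international pool 284/436 = 65.1%, Pool B 28/40 = 70.0% → Pool B
Engineering: the international pool 7/42 = 16.7%, Pool B 258/846 = 30.5% → Pool B
Overall: the international pool 291/478 = 60.9%, Pool B 286/886 = 32.3% → the international pool
Pool B wins each department group but the international pool wins overall — the comparison reverses. Pool B's applicants skew toward Engineering, which has a lower base rate.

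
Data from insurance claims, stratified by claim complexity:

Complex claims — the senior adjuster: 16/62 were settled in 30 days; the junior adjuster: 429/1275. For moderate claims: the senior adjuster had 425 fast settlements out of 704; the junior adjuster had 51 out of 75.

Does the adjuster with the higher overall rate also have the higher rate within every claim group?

No

Complex: the senior adjuster 16/62 = 25.8%, the junior adjuster 429/1275 = 33.6% → the junior adjuster
Moderate: the senior adjuster 425/704 = 60.4%, the junior adjuster 51/75 = 68.0% → the junior adjuster
Overall: the senior adjuster 441/766 = 57.6%, the junior adjuster 480/1350 = 35.6% → the senior adjuster
The junior adjuster wins each claim group but the senior adjuster wins overall — the comparison reverses. The junior adjuster's claims skew toward complex, which has a lower base rate.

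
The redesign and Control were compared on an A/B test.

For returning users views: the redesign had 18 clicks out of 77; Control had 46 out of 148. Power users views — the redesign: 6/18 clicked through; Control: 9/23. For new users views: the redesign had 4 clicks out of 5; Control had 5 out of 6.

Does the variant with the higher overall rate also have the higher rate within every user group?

Yes

Returning users: the redesign 18/77 = 23.4%, Control 46/148 = 31.1% → Control
Power users: the redesign 6/18 = 33.3%, Control 9/23 = 39.1% → Control
New users: the redesign 4/5 = 80.0%, Control 5/6 = 83.3% → Control
Overall: the redesign 28/100 = 28.0%, Control 60/177 = 33.9% → Control
Control wins overall and in every user group — no reversal.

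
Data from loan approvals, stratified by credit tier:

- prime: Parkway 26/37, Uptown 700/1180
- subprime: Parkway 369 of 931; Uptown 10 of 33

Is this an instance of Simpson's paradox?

Yes

Prime: Parkway 26/37 = 70.3%, Uptown 700/1180 = 59.3% → Parkway
Subprime: Parkway 369/931 = 39.6%, Uptown 10/33 = 30.3% → Parkway
Overall: Parkway 395/968 = 40.8%, Uptown 710/1213 = 58.5% → Uptown
Parkway wins each credit group but Uptown wins overall — the comparison reverses. Parkway's applications skew toward subprime, which has a lower base rate.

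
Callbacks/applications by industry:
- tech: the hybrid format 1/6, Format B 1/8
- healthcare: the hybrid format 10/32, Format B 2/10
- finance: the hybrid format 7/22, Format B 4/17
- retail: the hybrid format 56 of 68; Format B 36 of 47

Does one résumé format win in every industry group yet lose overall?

Tech: the hybrid format 1/6 = 16.7%, Format B 1/8 = 12.5% → the hybrid format
Healthcare: the hybrid format 10/32 = 31.2%, Format B 2/10 = 20.0% → the hybrid format
Finance: the hybrid format 7/22 = 31.8%, Format B 4/17 = 23.5% → the hybrid format
Retail: the hybrid format 56/68 = 82.4%, Format B 36/47 = 76.6% → the hybrid format
Overall: the hybrid format 74/128 = 57.8%, Format B 43/82 = 52.4% → the hybrid format
The hybrid format wins overall and in every industry group — no reversal.

No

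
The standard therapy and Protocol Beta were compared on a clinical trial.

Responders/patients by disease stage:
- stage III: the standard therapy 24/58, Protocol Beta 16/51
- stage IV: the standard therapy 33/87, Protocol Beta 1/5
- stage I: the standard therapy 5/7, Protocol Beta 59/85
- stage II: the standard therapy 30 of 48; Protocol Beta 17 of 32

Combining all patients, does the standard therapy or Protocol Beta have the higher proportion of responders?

Stage III: the standard therapy 24/58 = 41.4%, Protocol Beta 16/51 = 31.4% → the standard therapy
Stage IV: the standard therapy 33/87 = 37.9%, Protocol Beta 1/5 = 20.0% → the standard therapy
Stage I: the standard therapy 5/7 = 71.4%, Protocol Beta 59/85 = 69.4% → the standard therapy
Stage II: the standard therapy 30/48 = 62.5%, Protocol Beta 17/32 = 53.1% → the standard therapy
Overall: the standard therapy 92/200 = 46.0%, Protocol Beta 93/173 = 53.8% → Protocol Beta
(The standard therapy wins every disease group but Protocol Beta wins overall — the standard therapy's patients skew toward the low-rate stage IV group.)

Protocol Beta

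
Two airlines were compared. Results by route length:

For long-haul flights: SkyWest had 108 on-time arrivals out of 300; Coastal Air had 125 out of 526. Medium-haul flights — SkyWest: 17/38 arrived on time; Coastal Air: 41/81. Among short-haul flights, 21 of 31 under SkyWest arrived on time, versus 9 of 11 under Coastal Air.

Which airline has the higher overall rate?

SkyWest

Long-haul: SkyWest 108/300 = 36.0%, Coastal Air 125/526 = 23.8% → SkyWest
Medium-haul: SkyWest 17/38 = 44.7%, Coastal Air 41/81 = 50.6% → Coastal Air
Short-haul: SkyWest 21/31 = 67.7%, Coastal Air 9/11 = 81.8% → Coastal Air
Overall: SkyWest 146/369 = 39.6%, Coastal Air 175/618 = 28.3% → SkyWest
(Neither sweeps every route group, but SkyWest has the higher pooled rate.)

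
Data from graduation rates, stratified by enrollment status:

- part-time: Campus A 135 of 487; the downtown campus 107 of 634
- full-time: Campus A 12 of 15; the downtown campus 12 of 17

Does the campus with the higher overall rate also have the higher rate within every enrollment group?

Yes

Part-time: Campus A 135/487 = 27.7%, the downtown campus 107/634 = 16.9% → Campus A
Full-time: Campus A 12/15 = 80.0%, the downtown campus 12/17 = 70.6% → Campus A
Overall: Campus A 147/502 = 29.3%, the downtown campus 119/651 = 18.3% → Campus A
Campus A wins overall and in every enrollment group — no reversal.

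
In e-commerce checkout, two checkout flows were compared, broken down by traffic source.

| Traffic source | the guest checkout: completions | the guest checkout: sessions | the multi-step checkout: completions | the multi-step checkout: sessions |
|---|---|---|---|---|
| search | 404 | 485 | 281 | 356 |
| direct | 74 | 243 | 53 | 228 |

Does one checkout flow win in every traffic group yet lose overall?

Search: the guest checkout 404/485 = 83.3%, the multi-step checkout 281/356 = 78.9% → the guest checkout
Direct: the guest checkout 74/243 = 30.5%, the multi-step checkout 53/228 = 23.2% → the guest checkout
Overall: the guest checkout 478/728 = 65.7%, the multi-step checkout 334/584 = 57.2% → the guest checkout
The guest checkout wins overall and in every traffic group — no reversal.

No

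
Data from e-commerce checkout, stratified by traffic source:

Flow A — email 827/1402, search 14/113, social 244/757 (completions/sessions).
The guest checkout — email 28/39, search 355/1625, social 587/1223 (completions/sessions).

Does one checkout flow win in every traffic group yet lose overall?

Email: Flow A 827/1402 = 59.0%, the guest checkout 28/39 = 71.8% → the guest checkout
Search: Flow A 14/113 = 12.4%, the guest checkout 355/1625 = 21.8% → the guest checkout
Social: Flow A 244/757 = 32.2%, the guest checkout 587/1223 = 48.0% → the guest checkout
Overall: Flow A 1085/2272 = 47.8%, the guest checkout 970/2887 = 33.6% → Flow A
The guest checkout wins each traffic group but Flow A wins overall — the comparison reverses. The guest checkout's sessions skew toward search, which has a lower base rate.

Yes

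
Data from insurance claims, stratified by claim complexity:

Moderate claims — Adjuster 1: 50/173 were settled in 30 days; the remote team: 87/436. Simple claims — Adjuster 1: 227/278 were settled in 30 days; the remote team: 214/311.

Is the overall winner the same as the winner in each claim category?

Yes

Moderate: Adjuster 1 50/173 = 28.9%, the remote team 87/436 = 20.0% → Adjuster 1
Simple: Adjuster 1 227/278 = 81.7%, the remote team 214/311 = 68.8% → Adjuster 1
Overall: Adjuster 1 277/451 = 61.4%, the remote team 301/747 = 40.3% → Adjuster 1
Adjuster 1 wins overall and in every claim group — no reversal.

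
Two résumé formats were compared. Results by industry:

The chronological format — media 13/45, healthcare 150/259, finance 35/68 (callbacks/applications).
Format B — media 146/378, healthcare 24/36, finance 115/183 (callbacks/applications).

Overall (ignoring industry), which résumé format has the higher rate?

the chronological format

Media: the chronological format 13/45 = 28.9%, Format B 146/378 = 38.6% → Format B
Healthcare: the chronological format 150/259 = 57.9%, Format B 24/36 = 66.7% → Format B
Finance: the chronological format 35/68 = 51.5%, Format B 115/183 = 62.8% → Format B
Overall: the chronological format 198/372 = 53.2%, Format B 285/597 = 47.7% → the chronological format
(Format B wins every industry group but the chronological format wins overall — Format B's applications skew toward the low-rate media group.)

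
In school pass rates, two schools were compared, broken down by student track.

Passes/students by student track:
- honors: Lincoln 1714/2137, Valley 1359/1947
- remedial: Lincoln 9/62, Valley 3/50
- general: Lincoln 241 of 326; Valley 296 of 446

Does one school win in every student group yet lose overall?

Honors: Lincoln 1714/2137 = 80.2%, Valley 1359/1947 = 69.8% → Lincoln
Remedial: Lincoln 9/62 = 14.5%, Valley 3/50 = 6.0% → Lincoln
General: Lincoln 241/326 = 73.9%, Valley 296/446 = 66.4% → Lincoln
Overall: Lincoln 1964/2525 = 77.8%, Valley 1658/2443 = 67.9% → Lincoln
Lincoln wins overall and in every student group — no reversal.

No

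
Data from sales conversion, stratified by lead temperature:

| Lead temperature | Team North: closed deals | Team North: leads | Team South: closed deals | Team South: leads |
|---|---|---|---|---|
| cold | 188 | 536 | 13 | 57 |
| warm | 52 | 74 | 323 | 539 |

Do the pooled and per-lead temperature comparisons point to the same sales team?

Cold: Team North 188/536 = 35.1%, Team South 13/57 = 22.8% → Team North
Warm: Team North 52/74 = 70.3%, Team South 323/539 = 59.9% → Team North
Overall: Team North 240/610 = 39.3%, Team South 336/596 = 56.4% → Team South
Team North wins each lead group but Team South wins overall — the comparison reverses. Team North's leads skew toward cold, which has a lower base rate.

No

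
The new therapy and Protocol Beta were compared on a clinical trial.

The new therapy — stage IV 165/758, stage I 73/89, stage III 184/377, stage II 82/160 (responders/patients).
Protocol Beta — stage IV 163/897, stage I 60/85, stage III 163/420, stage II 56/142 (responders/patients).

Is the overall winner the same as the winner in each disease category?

Stage IV: the new therapy 165/758 = 21.8%, Protocol Beta 163/897 = 18.2% → the new therapy
Stage I: the new therapy 73/89 = 82.0%, Protocol Beta 60/85 = 70.6% → the new therapy
Stage III: the new therapy 184/377 = 48.8%, Protocol Beta 163/420 = 38.8% → the new therapy
Stage II: the new therapy 82/160 = 51.2%, Protocol Beta 56/142 = 39.4% → the new therapy
Overall: the new therapy 504/1384 = 36.4%, Protocol Beta 442/1544 = 28.6% → the new therapy
The new therapy wins overall and in every disease group — no reversal.

Yes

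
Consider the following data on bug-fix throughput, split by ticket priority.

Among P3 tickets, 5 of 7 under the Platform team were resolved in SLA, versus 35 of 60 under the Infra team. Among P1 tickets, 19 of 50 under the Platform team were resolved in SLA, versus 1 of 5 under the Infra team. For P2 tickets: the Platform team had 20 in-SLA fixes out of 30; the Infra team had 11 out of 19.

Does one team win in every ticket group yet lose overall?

Yes

P3: the Platform team 5/7 = 71.4%, the Infra team 35/60 = 58.3% → the Platform team
P1: the Platform team 19/50 = 38.0%, the Infra team 1/5 = 20.0% → the Platform team
P2: the Platform team 20/30 = 66.7%, the Infra team 11/19 = 57.9% → the Platform team
Overall: the Platform team 44/87 = 50.6%, the Infra team 47/84 = 56.0% → the Infra team
The Platform team wins each ticket group but the Infra team wins overall — the comparison reverses. The Platform team's tickets skew toward P1, which has a lower base rate.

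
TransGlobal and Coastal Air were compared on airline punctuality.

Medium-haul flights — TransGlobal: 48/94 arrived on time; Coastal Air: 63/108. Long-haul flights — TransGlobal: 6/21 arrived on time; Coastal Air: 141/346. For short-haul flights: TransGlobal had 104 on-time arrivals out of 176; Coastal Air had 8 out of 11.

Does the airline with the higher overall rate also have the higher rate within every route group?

Medium-haul: TransGlobal 48/94 = 51.1%, Coastal Air 63/108 = 58.3% → Coastal Air
Long-haul: TransGlobal 6/21 = 28.6%, Coastal Air 141/346 = 40.8% → Coastal Air
Short-haul: TransGlobal 104/176 = 59.1%, Coastal Air 8/11 = 72.7% → Coastal Air
Overall: TransGlobal 158/291 = 54.3%, Coastal Air 212/465 = 45.6% → TransGlobal
Coastal Air wins each route group but TransGlobal wins overall — the comparison reverses. Coastal Air's flights skew toward long-haul, which has a lower base rate.

No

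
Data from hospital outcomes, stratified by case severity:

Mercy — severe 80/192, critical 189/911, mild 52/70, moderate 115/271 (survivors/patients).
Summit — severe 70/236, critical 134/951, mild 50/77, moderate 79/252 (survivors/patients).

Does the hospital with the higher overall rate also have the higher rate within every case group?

Severe: Mercy 80/192 = 41.7%, Summit 70/236 = 29.7% → Mercy
Critical: Mercy 189/911 = 20.7%, Summit 134/951 = 14.1% → Mercy
Mild: Mercy 52/70 = 74.3%, Summit 50/77 = 64.9% → Mercy
Moderate: Mercy 115/271 = 42.4%, Summit 79/252 = 31.3% → Mercy
Overall: Mercy 436/1444 = 30.2%, Summit 333/1516 = 22.0% → Mercy
Mercy wins overall and in every case group — no reversal.

Yes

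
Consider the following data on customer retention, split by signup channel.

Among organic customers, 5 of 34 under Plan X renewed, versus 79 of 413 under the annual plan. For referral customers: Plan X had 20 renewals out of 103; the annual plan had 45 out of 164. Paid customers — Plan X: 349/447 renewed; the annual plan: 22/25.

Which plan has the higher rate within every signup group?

the annual plan

Organic: Plan X 5/34 = 14.7%, the annual plan 79/413 = 19.1% → the annual plan
Referral: Plan X 20/103 = 19.4%, the annual plan 45/164 = 27.4% → the annual plan
Paid: Plan X 349/447 = 78.1%, the annual plan 22/25 = 88.0% → the annual plan
The annual plan has the higher rate in all 3 groups.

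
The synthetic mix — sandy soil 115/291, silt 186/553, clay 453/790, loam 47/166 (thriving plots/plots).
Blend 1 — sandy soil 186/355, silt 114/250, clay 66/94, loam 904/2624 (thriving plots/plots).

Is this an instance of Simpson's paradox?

Yes

Sandy soil: the synthetic mix 115/291 = 39.5%, Blend 1 186/355 = 52.4% → Blend 1
Silt: the synthetic mix 186/553 = 33.6%, Blend 1 114/250 = 45.6% → Blend 1
Clay: the synthetic mix 453/790 = 57.3%, Blend 1 66/94 = 70.2% → Blend 1
Loam: the synthetic mix 47/166 = 28.3%, Blend 1 904/2624 = 34.5% → Blend 1
Overall: the synthetic mix 801/1800 = 44.5%, Blend 1 1270/3323 = 38.2% → the synthetic mix
Blend 1 wins each soil group but the synthetic mix wins overall — the comparison reverses. Blend 1's plots skew toward loam, which has a lower base rate.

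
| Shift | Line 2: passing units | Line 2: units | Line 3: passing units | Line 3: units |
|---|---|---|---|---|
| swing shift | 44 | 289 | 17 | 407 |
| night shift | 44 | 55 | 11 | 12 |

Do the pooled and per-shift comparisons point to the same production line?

Swing shift: Line 2 44/289 = 15.2%, Line 3 17/407 = 4.2% → Line 2
Night shift: Line 2 44/55 = 80.0%, Line 3 11/12 = 91.7% → Line 3
Overall: Line 2 88/344 = 25.6%, Line 3 28/419 = 6.7% → Line 2
Neither sweeps: Line 2 wins 1 of 2 groups, Line 3 wins 1. Line 2 wins overall but not every group — no Simpson reversal.

No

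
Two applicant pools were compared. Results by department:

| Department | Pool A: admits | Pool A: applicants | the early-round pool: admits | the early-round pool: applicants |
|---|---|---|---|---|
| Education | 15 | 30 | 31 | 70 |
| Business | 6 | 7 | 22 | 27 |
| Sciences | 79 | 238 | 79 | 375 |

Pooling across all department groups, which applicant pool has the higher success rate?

Education: Pool A 15/30 = 50.0%, the early-round pool 31/70 = 44.3% → Pool A
Business: Pool A 6/7 = 85.7%, the early-round pool 22/27 = 81.5% → Pool A
Sciences: Pool A 79/238 = 33.2%, the early-round pool 79/375 = 21.1% → Pool A
Overall: Pool A 100/275 = 36.4%, the early-round pool 132/472 = 28.0% → Pool A

Pool A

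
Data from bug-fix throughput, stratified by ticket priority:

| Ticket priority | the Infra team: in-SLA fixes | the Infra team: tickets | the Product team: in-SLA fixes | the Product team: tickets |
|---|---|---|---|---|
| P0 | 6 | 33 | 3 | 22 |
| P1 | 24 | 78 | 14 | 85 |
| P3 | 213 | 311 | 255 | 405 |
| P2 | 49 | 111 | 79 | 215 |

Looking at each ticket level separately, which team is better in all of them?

the Infra team

P0: the Infra team 6/33 = 18.2%, the Product team 3/22 = 13.6% → the Infra team
P1: the Infra team 24/78 = 30.8%, the Product team 14/85 = 16.5% → the Infra team
P3: the Infra team 213/311 = 68.5%, the Product team 255/405 = 63.0% → the Infra team
P2: the Infra team 49/111 = 44.1%, the Product team 79/215 = 36.7% → the Infra team
The Infra team has the higher rate in all 4 groups.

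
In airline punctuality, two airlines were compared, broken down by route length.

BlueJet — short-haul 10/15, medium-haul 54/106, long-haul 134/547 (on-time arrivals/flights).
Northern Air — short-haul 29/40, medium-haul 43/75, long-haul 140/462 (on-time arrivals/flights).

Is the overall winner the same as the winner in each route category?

Yes

Short-haul: BlueJet 10/15 = 66.7%, Northern Air 29/40 = 72.5% → Northern Air
Medium-haul: BlueJet 54/106 = 50.9%, Northern Air 43/75 = 57.3% → Northern Air
Long-haul: BlueJet 134/547 = 24.5%, Northern Air 140/462 = 30.3% → Northern Air
Overall: BlueJet 198/668 = 29.6%, Northern Air 212/577 = 36.7% → Northern Air
Northern Air wins overall and in every route group — no reversal.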